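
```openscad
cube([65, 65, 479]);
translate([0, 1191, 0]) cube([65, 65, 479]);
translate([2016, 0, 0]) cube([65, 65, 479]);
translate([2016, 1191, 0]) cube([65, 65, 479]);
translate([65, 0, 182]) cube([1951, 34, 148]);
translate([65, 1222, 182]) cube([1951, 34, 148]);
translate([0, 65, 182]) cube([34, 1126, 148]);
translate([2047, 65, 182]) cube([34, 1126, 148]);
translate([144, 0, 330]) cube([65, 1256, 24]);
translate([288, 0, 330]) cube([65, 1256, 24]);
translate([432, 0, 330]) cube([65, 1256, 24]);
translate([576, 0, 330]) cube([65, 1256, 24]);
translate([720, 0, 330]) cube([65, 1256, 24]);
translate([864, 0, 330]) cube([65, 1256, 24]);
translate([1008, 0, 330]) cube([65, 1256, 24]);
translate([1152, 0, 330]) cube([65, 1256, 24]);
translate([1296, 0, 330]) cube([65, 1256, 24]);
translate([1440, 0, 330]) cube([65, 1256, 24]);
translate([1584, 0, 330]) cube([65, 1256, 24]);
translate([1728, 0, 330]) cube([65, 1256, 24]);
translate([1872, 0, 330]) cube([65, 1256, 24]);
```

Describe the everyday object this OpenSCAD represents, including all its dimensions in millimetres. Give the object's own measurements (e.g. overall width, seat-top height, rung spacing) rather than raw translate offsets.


A bed frame 2081 mm long (x) by 1256 mm wide (y). Four 65×65 mm corner posts, 479 mm tall, at the corners of the footprint. Four rails of 34 mm thickness and 148 mm height run between adjacent posts with their undersides at z = 182 mm, their outer faces flush with the outside of the frame (the two x-running rails run between the posts' inner faces; the two y-running rails run between the posts' inner faces). 13 slats, each 65 mm wide (x) and 24 mm thick, lie across the top of the two x-running rails, running the full 1256 mm width of the frame in y; along x they sit between the end posts with a 79 mm gap after the −x posts and between neighbouring slats and before the +x posts.


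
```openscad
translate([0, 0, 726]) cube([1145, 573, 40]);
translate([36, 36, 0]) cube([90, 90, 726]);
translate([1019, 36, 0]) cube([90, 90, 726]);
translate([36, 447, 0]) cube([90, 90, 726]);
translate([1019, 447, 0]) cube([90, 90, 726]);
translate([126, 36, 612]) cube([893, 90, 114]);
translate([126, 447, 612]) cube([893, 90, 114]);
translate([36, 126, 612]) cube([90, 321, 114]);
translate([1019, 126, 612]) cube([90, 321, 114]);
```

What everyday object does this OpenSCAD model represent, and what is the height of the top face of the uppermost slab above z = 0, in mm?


A table. The table height is 766 mm.

A 1145×573×40 slab sits at z = 726 on four 90 mm square posts — a table. The top surface is at 726 + 40 = 766 mm.


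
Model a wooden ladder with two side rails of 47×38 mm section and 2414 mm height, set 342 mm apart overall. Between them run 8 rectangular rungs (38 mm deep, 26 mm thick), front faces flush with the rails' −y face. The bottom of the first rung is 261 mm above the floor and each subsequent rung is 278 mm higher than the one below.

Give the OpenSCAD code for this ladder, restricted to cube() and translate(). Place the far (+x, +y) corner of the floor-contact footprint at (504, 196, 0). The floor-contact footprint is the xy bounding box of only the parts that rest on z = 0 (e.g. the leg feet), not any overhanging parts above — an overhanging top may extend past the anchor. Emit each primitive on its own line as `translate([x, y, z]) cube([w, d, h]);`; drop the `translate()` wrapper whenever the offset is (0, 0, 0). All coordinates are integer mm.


translate([162, 158, 0]) cube([47, 38, 2414]);
translate([457, 158, 0]) cube([47, 38, 2414]);
translate([209, 158, 261]) cube([248, 38, 26]);
translate([209, 158, 539]) cube([248, 38, 26]);
translate([209, 158, 817]) cube([248, 38, 26]);
translate([209, 158, 1095]) cube([248, 38, 26]);
translate([209, 158, 1373]) cube([248, 38, 26]);
translate([209, 158, 1651]) cube([248, 38, 26]);
translate([209, 158, 1929]) cube([248, 38, 26]);
translate([209, 158, 2207]) cube([248, 38, 26]);


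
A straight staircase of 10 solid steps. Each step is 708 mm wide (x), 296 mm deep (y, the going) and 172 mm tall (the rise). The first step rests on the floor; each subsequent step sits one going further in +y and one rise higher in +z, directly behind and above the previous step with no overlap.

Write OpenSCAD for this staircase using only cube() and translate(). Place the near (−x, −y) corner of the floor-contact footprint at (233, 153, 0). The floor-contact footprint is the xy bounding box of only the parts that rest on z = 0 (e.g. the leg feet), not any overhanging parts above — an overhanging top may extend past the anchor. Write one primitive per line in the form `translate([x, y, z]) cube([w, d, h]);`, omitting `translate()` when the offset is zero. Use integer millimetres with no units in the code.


translate([233, 153, 0]) cube([708, 296, 172]);
translate([233, 449, 172]) cube([708, 296, 172]);
translate([233, 745, 344]) cube([708, 296, 172]);
translate([233, 1041, 516]) cube([708, 296, 172]);
translate([233, 1337, 688]) cube([708, 296, 172]);
translate([233, 1633, 860]) cube([708, 296, 172]);
translate([233, 1929, 1032]) cube([708, 296, 172]);
translate([233, 2225, 1204]) cube([708, 296, 172]);
translate([233, 2521, 1376]) cube([708, 296, 172]);
translate([233, 2817, 1548]) cube([708, 296, 172]);


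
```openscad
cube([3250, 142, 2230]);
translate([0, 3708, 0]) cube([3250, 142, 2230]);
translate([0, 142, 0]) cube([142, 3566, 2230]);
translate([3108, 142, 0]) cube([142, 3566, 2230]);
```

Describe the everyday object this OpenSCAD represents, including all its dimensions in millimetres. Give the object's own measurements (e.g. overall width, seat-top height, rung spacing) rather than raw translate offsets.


The wall frame of a small rectangular building: four walls, each 2230 mm tall and 142 mm thick, enclosing a footprint 3250 mm (x) by 3850 mm (y) outside-to-outside, with no floor or roof. The front and back walls (the −y and +y sides) span the full width; the two side walls fit between them.


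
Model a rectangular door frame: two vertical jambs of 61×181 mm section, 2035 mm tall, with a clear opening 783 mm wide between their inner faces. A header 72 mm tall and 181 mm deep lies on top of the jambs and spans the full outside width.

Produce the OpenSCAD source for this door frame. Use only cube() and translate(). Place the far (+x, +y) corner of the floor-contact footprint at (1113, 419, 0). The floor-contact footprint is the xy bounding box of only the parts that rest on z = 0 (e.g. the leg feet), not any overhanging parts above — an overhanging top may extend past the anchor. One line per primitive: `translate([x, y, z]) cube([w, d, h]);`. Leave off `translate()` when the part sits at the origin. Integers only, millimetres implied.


translate([208, 238, 0]) cube([61, 181, 2035]);
translate([1052, 238, 0]) cube([61, 181, 2035]);
translate([208, 238, 2035]) cube([905, 181, 72]);


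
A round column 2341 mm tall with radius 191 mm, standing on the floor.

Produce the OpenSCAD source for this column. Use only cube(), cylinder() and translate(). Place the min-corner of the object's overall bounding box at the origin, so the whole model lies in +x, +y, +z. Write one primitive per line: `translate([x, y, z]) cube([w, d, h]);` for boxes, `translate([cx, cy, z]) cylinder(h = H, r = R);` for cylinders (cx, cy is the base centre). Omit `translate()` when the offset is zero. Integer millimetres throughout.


translate([191, 191, 0]) cylinder(h = 2341, r = 191);


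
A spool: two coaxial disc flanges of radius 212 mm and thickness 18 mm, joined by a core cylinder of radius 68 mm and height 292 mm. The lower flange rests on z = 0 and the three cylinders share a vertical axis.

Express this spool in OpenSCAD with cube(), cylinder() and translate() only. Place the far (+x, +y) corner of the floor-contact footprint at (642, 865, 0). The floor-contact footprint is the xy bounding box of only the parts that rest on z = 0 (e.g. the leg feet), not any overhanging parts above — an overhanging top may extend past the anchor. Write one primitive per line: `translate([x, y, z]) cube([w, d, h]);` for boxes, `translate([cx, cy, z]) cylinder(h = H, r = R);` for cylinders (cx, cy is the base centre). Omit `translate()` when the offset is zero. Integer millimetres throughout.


translate([430, 653, 0]) cylinder(h = 18, r = 212);
translate([430, 653, 18]) cylinder(h = 292, r = 68);
translate([430, 653, 310]) cylinder(h = 18, r = 212);


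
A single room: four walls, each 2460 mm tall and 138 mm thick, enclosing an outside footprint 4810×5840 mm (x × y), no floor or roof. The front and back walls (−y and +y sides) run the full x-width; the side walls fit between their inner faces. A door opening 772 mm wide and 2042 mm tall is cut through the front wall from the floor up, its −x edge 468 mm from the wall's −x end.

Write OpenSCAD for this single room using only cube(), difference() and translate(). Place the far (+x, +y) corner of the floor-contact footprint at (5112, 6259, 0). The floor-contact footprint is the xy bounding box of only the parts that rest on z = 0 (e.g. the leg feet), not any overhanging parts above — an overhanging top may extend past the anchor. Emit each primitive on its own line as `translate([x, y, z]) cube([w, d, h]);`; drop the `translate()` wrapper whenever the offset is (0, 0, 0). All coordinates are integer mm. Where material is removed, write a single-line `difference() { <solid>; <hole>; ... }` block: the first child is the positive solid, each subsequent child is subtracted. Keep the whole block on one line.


difference() { translate([302, 419, 0]) cube([4810, 138, 2460]); translate([770, 419, 0]) cube([772, 138, 2042]); }
translate([302, 6121, 0]) cube([4810, 138, 2460]);
translate([302, 557, 0]) cube([138, 5564, 2460]);
translate([4974, 557, 0]) cube([138, 5564, 2460]);


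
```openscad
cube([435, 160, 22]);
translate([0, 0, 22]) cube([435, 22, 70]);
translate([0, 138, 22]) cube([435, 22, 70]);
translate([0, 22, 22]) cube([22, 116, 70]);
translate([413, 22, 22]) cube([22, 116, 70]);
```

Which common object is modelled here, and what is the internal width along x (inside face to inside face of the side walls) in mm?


An open box. The internal width is 391 mm.

A 435×160 base slab with four walls standing on it — an open box. The base is 435 mm wide and the walls are 22 mm thick, so the internal width is 435 − 2 × 22 = 391 mm.


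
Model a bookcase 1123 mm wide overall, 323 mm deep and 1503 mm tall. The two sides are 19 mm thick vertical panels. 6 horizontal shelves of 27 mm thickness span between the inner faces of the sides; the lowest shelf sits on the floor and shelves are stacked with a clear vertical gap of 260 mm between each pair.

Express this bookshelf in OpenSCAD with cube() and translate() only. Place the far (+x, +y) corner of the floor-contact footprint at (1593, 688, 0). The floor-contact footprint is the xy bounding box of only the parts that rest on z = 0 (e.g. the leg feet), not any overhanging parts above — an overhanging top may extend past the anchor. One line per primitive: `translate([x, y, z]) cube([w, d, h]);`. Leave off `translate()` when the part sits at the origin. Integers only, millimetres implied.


translate([470, 365, 0]) cube([19, 323, 1503]);
translate([1574, 365, 0]) cube([19, 323, 1503]);
translate([489, 365, 0]) cube([1085, 323, 27]);
translate([489, 365, 287]) cube([1085, 323, 27]);
translate([489, 365, 574]) cube([1085, 323, 27]);
translate([489, 365, 861]) cube([1085, 323, 27]);
translate([489, 365, 1148]) cube([1085, 323, 27]);
translate([489, 365, 1435]) cube([1085, 323, 27]);


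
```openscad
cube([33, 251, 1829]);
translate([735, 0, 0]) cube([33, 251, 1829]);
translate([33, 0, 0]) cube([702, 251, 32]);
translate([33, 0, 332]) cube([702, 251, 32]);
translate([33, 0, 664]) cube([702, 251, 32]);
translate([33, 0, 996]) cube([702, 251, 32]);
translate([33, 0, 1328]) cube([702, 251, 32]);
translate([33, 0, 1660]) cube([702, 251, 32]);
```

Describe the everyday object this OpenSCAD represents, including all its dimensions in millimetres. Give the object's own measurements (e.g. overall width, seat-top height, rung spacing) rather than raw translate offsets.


An open bookshelf. Two side panels, each 33 mm thick, 251 mm deep and 1829 mm tall, stand 768 mm apart (outside-to-outside). Between them sit 6 shelves, each 32 mm thick and 251 mm deep, spanning the full gap between the sides. The bottom shelf rests on the floor (its underside at z = 0) and the clear gap between one shelf's top and the next shelf's underside is 300 mm.


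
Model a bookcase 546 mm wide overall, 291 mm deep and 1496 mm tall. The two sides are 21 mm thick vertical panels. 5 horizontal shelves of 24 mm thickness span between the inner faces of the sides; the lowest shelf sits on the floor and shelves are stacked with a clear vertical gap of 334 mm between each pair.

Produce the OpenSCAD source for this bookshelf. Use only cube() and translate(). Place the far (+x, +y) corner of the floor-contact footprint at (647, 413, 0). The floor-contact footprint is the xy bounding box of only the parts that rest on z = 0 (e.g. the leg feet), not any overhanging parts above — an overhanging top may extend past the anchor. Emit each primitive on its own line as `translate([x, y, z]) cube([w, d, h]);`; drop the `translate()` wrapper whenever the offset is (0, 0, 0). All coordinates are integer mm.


translate([101, 122, 0]) cube([21, 291, 1496]);
translate([626, 122, 0]) cube([21, 291, 1496]);
translate([122, 122, 0]) cube([504, 291, 24]);
translate([122, 122, 358]) cube([504, 291, 24]);
translate([122, 122, 716]) cube([504, 291, 24]);
translate([122, 122, 1074]) cube([504, 291, 24]);
translate([122, 122, 1432]) cube([504, 291, 24]);


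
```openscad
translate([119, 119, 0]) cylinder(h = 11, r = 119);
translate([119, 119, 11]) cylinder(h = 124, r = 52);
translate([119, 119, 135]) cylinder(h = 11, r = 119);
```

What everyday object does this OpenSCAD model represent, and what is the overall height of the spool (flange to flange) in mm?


A spool. The overall height is 146 mm.

Three coaxial cylinders, large–small–large — a spool. Two 11 mm flanges and a 124 mm core give 11 + 124 + 11 = 146 mm.


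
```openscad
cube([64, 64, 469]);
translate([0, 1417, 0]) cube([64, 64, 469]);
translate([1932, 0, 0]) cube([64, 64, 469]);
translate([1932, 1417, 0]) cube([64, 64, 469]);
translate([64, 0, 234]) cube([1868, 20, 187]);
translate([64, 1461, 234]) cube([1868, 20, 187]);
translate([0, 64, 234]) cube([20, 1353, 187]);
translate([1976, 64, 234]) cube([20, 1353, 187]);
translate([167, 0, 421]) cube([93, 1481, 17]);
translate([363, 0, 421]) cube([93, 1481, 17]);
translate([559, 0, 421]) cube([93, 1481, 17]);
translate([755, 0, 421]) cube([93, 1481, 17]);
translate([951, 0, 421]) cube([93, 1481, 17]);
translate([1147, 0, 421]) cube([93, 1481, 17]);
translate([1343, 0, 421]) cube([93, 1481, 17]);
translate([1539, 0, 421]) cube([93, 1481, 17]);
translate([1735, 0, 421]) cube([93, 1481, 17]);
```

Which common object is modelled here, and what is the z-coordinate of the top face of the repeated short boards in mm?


A bed frame. The slat-top height is 438 mm.

Four posts, four rails, and a row of slats — a bed frame. Slats sit on the rails at z = 234 + 187 = 421; with slat thickness 17, the top is 438 mm.


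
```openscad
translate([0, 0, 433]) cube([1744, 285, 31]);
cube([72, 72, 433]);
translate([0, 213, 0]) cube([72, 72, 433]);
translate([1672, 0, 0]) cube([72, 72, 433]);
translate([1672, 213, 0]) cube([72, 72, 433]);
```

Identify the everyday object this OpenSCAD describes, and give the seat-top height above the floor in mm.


A bench. The seat-top height is 464 mm.

A long slab on four corner posts — a bench. The slab sits at z = 433 with thickness 31, so the top is 433 + 31 = 464 mm.


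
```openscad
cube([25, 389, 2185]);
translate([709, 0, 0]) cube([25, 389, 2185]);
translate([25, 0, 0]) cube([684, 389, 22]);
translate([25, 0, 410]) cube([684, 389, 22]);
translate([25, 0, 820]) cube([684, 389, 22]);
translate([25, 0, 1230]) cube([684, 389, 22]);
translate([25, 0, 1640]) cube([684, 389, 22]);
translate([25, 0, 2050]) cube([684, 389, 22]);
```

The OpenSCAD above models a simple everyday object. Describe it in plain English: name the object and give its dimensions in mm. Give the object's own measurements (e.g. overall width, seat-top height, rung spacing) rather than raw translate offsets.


An open bookshelf. Two side panels, each 25 mm thick, 389 mm deep and 2185 mm tall, stand 734 mm apart (outside-to-outside). Between them sit 6 shelves, each 22 mm thick and 389 mm deep, spanning the full gap between the sides. The bottom shelf rests on the floor (its underside at z = 0) and the clear gap between one shelf's top and the next shelf's underside is 388 mm.


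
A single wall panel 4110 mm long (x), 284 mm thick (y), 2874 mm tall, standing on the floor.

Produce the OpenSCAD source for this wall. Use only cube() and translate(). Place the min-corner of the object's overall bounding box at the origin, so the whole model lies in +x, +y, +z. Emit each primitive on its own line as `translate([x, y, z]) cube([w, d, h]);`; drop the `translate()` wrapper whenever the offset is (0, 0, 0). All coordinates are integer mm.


cube([4110, 284, 2874]);


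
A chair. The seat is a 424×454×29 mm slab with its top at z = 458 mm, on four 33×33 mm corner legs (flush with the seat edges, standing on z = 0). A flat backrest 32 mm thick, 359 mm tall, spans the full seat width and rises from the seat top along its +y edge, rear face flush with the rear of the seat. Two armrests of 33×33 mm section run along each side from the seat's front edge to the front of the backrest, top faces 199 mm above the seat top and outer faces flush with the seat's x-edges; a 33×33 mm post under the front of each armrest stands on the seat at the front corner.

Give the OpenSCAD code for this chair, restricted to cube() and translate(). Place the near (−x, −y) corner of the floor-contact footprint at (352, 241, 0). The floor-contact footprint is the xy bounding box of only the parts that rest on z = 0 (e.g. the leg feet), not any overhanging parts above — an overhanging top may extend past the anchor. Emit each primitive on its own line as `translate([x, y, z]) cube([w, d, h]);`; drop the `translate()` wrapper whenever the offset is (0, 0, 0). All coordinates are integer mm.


// leg_h = 458 - 29 = 429
// arm post h = 199 - 33 = 166
translate([352, 241, 429]) cube([424, 454, 29]);
translate([352, 241, 0]) cube([33, 33, 429]);
translate([743, 241, 0]) cube([33, 33, 429]);
translate([352, 662, 0]) cube([33, 33, 429]);
translate([743, 662, 0]) cube([33, 33, 429]);
translate([352, 663, 458]) cube([424, 32, 359]);
translate([352, 241, 624]) cube([33, 422, 33]);
translate([743, 241, 624]) cube([33, 422, 33]);
translate([352, 241, 458]) cube([33, 33, 166]);
translate([743, 241, 458]) cube([33, 33, 166]);


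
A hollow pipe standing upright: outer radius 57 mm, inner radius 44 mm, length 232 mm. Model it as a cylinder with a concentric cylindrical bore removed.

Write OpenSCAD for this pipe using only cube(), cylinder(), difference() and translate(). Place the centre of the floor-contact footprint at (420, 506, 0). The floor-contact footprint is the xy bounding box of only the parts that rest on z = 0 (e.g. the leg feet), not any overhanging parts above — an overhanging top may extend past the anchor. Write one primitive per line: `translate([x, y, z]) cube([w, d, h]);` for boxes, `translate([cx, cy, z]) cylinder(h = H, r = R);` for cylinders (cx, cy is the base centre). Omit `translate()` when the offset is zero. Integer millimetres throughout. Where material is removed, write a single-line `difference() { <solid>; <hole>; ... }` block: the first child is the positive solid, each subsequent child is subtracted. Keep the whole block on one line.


difference() { translate([420, 506, 0]) cylinder(h = 232, r = 57); translate([420, 506, 0]) cylinder(h = 232, r = 44); }


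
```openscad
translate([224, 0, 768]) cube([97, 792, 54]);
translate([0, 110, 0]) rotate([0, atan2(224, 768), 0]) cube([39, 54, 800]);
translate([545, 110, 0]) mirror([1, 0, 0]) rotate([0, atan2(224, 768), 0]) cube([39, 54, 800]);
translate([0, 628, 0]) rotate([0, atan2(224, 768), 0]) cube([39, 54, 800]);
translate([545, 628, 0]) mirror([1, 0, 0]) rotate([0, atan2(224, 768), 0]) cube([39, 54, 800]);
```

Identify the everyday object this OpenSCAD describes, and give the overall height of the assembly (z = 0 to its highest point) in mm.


A sawhorse. The overall height is 822 mm.

A beam across two mirrored pairs of raked legs — a sawhorse. The beam's underside is at z = 768 (matching the legs' vertical rise in atan2(224, 768)) and the beam is 54 mm tall, so its top is at 768 + 54 = 822 mm. The raked legs top out at the beam's underside, so that is the highest point.


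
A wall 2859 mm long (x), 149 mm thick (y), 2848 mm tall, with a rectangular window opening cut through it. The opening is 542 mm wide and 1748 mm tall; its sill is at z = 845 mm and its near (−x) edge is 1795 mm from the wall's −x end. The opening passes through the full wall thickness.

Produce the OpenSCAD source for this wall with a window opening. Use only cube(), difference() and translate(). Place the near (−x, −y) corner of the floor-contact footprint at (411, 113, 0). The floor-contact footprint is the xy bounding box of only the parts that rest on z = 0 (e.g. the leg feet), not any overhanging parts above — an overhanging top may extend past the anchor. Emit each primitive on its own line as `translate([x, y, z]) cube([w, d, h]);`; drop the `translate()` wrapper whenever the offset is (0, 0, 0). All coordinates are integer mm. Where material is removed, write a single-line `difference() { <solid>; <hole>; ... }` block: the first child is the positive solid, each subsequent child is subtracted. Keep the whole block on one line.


difference() { translate([411, 113, 0]) cube([2859, 149, 2848]); translate([2206, 113, 845]) cube([542, 149, 1748]); }


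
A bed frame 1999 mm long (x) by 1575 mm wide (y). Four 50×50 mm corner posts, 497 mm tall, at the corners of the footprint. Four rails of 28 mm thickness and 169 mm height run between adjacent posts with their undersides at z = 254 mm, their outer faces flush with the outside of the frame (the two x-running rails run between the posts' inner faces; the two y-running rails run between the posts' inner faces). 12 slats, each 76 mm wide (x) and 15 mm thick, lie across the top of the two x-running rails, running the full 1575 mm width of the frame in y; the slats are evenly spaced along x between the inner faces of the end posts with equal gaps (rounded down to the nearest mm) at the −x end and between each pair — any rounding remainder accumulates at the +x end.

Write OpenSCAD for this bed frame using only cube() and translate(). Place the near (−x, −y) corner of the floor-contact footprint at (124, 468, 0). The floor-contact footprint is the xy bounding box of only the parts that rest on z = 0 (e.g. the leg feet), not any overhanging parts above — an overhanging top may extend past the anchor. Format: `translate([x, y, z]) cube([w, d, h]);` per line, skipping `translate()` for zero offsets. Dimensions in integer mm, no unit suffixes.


// slat z = rail_z + rail_h = 254 + 169 = 423
// slat gap = ⌊(1899 − 12·76) / 13⌋ = 75
translate([124, 468, 0]) cube([50, 50, 497]);
translate([124, 1993, 0]) cube([50, 50, 497]);
translate([2073, 468, 0]) cube([50, 50, 497]);
translate([2073, 1993, 0]) cube([50, 50, 497]);
translate([174, 468, 254]) cube([1899, 28, 169]);
translate([174, 2015, 254]) cube([1899, 28, 169]);
translate([124, 518, 254]) cube([28, 1475, 169]);
translate([2095, 518, 254]) cube([28, 1475, 169]);
translate([249, 468, 423]) cube([76, 1575, 15]);
translate([400, 468, 423]) cube([76, 1575, 15]);
translate([551, 468, 423]) cube([76, 1575, 15]);
translate([702, 468, 423]) cube([76, 1575, 15]);
translate([853, 468, 423]) cube([76, 1575, 15]);
translate([1004, 468, 423]) cube([76, 1575, 15]);
translate([1155, 468, 423]) cube([76, 1575, 15]);
translate([1306, 468, 423]) cube([76, 1575, 15]);
translate([1457, 468, 423]) cube([76, 1575, 15]);
translate([1608, 468, 423]) cube([76, 1575, 15]);
translate([1759, 468, 423]) cube([76, 1575, 15]);
translate([1910, 468, 423]) cube([76, 1575, 15]);


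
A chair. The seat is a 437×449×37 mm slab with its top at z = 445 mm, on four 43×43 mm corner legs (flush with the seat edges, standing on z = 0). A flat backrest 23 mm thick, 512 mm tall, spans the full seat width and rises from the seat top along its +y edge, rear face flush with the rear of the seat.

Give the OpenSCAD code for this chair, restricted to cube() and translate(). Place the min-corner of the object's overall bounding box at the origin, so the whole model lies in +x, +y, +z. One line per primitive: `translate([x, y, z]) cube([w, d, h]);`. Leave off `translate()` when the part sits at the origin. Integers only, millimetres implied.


// leg_h = 445 - 37 = 408
translate([0, 0, 408]) cube([437, 449, 37]);
cube([43, 43, 408]);
translate([394, 0, 0]) cube([43, 43, 408]);
translate([0, 406, 0]) cube([43, 43, 408]);
translate([394, 406, 0]) cube([43, 43, 408]);
translate([0, 426, 445]) cube([437, 23, 512]);


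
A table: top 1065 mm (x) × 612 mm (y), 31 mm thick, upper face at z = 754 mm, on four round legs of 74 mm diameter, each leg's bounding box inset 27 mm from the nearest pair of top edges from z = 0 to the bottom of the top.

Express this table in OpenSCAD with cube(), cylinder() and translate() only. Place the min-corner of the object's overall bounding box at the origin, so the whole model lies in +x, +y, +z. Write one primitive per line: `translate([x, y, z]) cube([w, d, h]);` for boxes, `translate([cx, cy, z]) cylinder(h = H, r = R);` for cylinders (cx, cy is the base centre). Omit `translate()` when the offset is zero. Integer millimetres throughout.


translate([0, 0, 723]) cube([1065, 612, 31]);
translate([64, 64, 0]) cylinder(h = 723, r = 37);
translate([1001, 64, 0]) cylinder(h = 723, r = 37);
translate([64, 548, 0]) cylinder(h = 723, r = 37);
translate([1001, 548, 0]) cylinder(h = 723, r = 37);


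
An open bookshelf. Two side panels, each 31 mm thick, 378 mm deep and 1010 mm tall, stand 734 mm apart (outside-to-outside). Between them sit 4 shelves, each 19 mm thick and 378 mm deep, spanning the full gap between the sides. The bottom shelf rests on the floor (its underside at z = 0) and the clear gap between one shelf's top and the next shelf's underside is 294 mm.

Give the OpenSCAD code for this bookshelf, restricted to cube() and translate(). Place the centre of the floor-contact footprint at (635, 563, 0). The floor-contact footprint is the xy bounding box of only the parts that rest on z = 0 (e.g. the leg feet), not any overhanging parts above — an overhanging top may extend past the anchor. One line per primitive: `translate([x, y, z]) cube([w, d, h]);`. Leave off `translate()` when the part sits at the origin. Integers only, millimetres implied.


translate([268, 374, 0]) cube([31, 378, 1010]);
translate([971, 374, 0]) cube([31, 378, 1010]);
translate([299, 374, 0]) cube([672, 378, 19]);
translate([299, 374, 313]) cube([672, 378, 19]);
translate([299, 374, 626]) cube([672, 378, 19]);
translate([299, 374, 939]) cube([672, 378, 19]);


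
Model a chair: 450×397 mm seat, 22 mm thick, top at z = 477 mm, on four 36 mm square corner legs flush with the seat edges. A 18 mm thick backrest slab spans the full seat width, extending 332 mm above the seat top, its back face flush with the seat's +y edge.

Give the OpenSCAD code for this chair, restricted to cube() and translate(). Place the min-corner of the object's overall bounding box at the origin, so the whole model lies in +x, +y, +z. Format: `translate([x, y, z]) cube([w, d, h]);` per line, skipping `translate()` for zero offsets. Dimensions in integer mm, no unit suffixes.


translate([0, 0, 455]) cube([450, 397, 22]);
cube([36, 36, 455]);
translate([414, 0, 0]) cube([36, 36, 455]);
translate([0, 361, 0]) cube([36, 36, 455]);
translate([414, 361, 0]) cube([36, 36, 455]);
translate([0, 379, 477]) cube([450, 18, 332]);


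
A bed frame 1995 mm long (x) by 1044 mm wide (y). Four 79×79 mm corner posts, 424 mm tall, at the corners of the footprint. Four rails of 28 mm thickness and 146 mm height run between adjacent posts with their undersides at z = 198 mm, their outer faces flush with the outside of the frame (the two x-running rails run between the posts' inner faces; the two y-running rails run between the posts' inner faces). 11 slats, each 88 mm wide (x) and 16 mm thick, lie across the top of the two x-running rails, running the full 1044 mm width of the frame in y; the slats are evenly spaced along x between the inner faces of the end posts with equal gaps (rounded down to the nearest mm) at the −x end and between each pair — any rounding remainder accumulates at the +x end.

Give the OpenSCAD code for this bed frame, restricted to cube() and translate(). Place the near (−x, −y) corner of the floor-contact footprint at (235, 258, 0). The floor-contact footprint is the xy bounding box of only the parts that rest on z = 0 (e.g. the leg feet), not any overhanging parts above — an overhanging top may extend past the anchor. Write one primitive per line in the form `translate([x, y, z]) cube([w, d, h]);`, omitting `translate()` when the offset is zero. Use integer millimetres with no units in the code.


translate([235, 258, 0]) cube([79, 79, 424]);
translate([235, 1223, 0]) cube([79, 79, 424]);
translate([2151, 258, 0]) cube([79, 79, 424]);
translate([2151, 1223, 0]) cube([79, 79, 424]);
translate([314, 258, 198]) cube([1837, 28, 146]);
translate([314, 1274, 198]) cube([1837, 28, 146]);
translate([235, 337, 198]) cube([28, 886, 146]);
translate([2202, 337, 198]) cube([28, 886, 146]);
translate([386, 258, 344]) cube([88, 1044, 16]);
translate([546, 258, 344]) cube([88, 1044, 16]);
translate([706, 258, 344]) cube([88, 1044, 16]);
translate([866, 258, 344]) cube([88, 1044, 16]);
translate([1026, 258, 344]) cube([88, 1044, 16]);
translate([1186, 258, 344]) cube([88, 1044, 16]);
translate([1346, 258, 344]) cube([88, 1044, 16]);
translate([1506, 258, 344]) cube([88, 1044, 16]);
translate([1666, 258, 344]) cube([88, 1044, 16]);
translate([1826, 258, 344]) cube([88, 1044, 16]);
translate([1986, 258, 344]) cube([88, 1044, 16]);


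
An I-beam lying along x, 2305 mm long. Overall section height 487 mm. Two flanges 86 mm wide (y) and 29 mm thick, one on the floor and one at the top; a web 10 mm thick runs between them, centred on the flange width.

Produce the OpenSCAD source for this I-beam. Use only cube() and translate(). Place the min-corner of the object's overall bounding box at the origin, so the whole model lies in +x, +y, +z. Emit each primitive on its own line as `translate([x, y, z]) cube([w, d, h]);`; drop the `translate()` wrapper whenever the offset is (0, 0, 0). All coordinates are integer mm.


cube([2305, 86, 29]);
translate([0, 38, 29]) cube([2305, 10, 429]);
translate([0, 0, 458]) cube([2305, 86, 29]);


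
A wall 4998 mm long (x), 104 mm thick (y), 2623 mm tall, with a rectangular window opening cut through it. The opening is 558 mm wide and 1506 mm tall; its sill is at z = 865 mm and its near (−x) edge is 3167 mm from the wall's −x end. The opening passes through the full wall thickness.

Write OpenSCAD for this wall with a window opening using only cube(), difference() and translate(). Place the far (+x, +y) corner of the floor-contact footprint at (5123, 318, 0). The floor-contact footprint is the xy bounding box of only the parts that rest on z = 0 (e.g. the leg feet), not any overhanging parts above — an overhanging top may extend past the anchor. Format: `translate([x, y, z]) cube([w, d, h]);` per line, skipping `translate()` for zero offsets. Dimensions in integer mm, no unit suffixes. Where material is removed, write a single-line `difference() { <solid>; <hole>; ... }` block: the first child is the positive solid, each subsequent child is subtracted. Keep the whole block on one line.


difference() { translate([125, 214, 0]) cube([4998, 104, 2623]); translate([3292, 214, 865]) cube([558, 104, 1506]); }


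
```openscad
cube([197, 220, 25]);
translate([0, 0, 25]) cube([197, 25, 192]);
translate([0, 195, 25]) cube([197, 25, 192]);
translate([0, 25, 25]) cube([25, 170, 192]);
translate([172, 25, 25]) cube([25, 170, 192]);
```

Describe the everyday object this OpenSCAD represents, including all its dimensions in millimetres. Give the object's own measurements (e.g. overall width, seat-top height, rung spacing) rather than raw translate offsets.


An open-topped rectangular box: outside dimensions 197×220×217 mm, with a uniform wall and base thickness of 25 mm. The base is a full 197×220 slab on the floor; four walls sit on top of the base. The front and back walls (the −y and +y sides) span the full width; the two side walls fit between them.


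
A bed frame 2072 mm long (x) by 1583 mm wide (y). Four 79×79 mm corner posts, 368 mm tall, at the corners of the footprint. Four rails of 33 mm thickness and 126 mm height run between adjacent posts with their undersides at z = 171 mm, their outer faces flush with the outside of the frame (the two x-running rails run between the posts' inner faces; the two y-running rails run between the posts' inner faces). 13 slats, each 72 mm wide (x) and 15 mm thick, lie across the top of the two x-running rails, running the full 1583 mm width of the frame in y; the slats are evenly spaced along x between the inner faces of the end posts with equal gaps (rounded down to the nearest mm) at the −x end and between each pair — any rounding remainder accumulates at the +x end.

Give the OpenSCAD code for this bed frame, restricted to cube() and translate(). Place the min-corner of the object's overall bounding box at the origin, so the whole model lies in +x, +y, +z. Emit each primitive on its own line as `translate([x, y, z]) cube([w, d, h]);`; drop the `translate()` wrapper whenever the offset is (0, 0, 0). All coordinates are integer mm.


cube([79, 79, 368]);
translate([0, 1504, 0]) cube([79, 79, 368]);
translate([1993, 0, 0]) cube([79, 79, 368]);
translate([1993, 1504, 0]) cube([79, 79, 368]);
translate([79, 0, 171]) cube([1914, 33, 126]);
translate([79, 1550, 171]) cube([1914, 33, 126]);
translate([0, 79, 171]) cube([33, 1425, 126]);
translate([2039, 79, 171]) cube([33, 1425, 126]);
translate([148, 0, 297]) cube([72, 1583, 15]);
translate([289, 0, 297]) cube([72, 1583, 15]);
translate([430, 0, 297]) cube([72, 1583, 15]);
translate([571, 0, 297]) cube([72, 1583, 15]);
translate([712, 0, 297]) cube([72, 1583, 15]);
translate([853, 0, 297]) cube([72, 1583, 15]);
translate([994, 0, 297]) cube([72, 1583, 15]);
translate([1135, 0, 297]) cube([72, 1583, 15]);
translate([1276, 0, 297]) cube([72, 1583, 15]);
translate([1417, 0, 297]) cube([72, 1583, 15]);
translate([1558, 0, 297]) cube([72, 1583, 15]);
translate([1699, 0, 297]) cube([72, 1583, 15]);
translate([1840, 0, 297]) cube([72, 1583, 15]);


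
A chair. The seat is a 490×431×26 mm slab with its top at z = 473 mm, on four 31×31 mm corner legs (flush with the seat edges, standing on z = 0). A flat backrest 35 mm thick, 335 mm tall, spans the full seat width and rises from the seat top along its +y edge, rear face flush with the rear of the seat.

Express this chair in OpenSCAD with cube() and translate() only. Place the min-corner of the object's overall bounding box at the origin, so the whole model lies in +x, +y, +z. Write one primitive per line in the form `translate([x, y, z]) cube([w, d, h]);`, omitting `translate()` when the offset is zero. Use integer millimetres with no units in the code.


// leg_h = 473 - 26 = 447
translate([0, 0, 447]) cube([490, 431, 26]);
cube([31, 31, 447]);
translate([459, 0, 0]) cube([31, 31, 447]);
translate([0, 400, 0]) cube([31, 31, 447]);
translate([459, 400, 0]) cube([31, 31, 447]);
translate([0, 396, 473]) cube([490, 35, 335]);


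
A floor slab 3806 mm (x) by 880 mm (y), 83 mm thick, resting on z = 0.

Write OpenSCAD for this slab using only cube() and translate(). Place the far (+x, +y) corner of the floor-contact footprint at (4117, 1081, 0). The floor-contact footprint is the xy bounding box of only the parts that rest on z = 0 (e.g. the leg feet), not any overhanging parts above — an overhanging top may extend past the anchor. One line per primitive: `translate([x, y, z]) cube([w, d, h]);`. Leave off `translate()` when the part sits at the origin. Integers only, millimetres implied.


translate([311, 201, 0]) cube([3806, 880, 83]);


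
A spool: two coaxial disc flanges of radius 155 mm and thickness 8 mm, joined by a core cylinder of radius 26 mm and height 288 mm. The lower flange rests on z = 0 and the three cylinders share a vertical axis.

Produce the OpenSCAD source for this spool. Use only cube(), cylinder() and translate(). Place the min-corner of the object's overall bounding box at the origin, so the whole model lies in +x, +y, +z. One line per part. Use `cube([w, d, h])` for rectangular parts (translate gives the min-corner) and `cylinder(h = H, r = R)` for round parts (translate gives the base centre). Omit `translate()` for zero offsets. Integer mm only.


translate([155, 155, 0]) cylinder(h = 8, r = 155);
translate([155, 155, 8]) cylinder(h = 288, r = 26);
translate([155, 155, 296]) cylinder(h = 8, r = 155);


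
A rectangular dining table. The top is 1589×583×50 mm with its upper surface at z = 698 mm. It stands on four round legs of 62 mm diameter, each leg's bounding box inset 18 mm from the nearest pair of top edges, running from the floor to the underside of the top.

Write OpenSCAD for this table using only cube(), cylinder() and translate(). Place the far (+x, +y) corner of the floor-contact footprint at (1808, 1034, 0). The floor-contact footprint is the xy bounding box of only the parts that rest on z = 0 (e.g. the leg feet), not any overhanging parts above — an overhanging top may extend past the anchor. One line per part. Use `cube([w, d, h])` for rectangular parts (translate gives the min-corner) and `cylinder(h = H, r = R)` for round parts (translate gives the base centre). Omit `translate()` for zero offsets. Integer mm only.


translate([237, 469, 648]) cube([1589, 583, 50]);
translate([286, 518, 0]) cylinder(h = 648, r = 31);
translate([1777, 518, 0]) cylinder(h = 648, r = 31);
translate([286, 1003, 0]) cylinder(h = 648, r = 31);
translate([1777, 1003, 0]) cylinder(h = 648, r = 31);


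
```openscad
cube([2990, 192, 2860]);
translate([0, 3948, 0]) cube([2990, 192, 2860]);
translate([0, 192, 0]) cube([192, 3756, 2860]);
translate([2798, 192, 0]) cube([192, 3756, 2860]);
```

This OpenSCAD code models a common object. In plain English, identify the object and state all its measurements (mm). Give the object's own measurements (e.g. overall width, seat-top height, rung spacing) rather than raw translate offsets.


The wall frame of a small rectangular building: four walls, each 2860 mm tall and 192 mm thick, enclosing a footprint 2990 mm (x) by 4140 mm (y) outside-to-outside, with no floor or roof. The front and back walls (the −y and +y sides) span the full width; the two side walls fit between them.


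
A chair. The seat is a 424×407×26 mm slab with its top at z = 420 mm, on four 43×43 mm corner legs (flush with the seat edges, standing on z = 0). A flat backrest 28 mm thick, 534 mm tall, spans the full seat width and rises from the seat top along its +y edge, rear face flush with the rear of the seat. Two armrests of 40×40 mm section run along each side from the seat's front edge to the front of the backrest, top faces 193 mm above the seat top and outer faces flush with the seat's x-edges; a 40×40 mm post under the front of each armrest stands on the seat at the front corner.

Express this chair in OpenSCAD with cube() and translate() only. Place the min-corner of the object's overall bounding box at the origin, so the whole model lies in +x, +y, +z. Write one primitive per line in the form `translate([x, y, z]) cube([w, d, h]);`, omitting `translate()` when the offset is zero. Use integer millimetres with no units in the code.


// leg_h = 420 - 26 = 394
// arm post h = 193 - 40 = 153
translate([0, 0, 394]) cube([424, 407, 26]);
cube([43, 43, 394]);
translate([381, 0, 0]) cube([43, 43, 394]);
translate([0, 364, 0]) cube([43, 43, 394]);
translate([381, 364, 0]) cube([43, 43, 394]);
translate([0, 379, 420]) cube([424, 28, 534]);
translate([0, 0, 573]) cube([40, 379, 40]);
translate([384, 0, 573]) cube([40, 379, 40]);
translate([0, 0, 420]) cube([40, 40, 153]);
translate([384, 0, 420]) cube([40, 40, 153]);
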